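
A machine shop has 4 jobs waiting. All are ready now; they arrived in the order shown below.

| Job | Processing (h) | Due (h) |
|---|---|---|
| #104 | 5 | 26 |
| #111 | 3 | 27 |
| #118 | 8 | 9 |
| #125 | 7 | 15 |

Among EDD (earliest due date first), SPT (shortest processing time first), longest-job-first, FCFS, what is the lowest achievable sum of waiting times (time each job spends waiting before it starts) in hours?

26

EDD (increasing due date): #118 #125 #104 #111.
#118: waits 0, runs 0→8
#125: waits 8, runs 8→15
#104: waits 15, runs 15→20
#111: waits 20, runs 20→23
Sum = 0+8+15+20 = 43.
SPT (increasing processing time): #111 #104 #125 #118.
#111: waits 0, runs 0→3
#104: waits 3, runs 3→8
#125: waits 8, runs 8→15
#118: waits 15, runs 15→23
Sum = 0+3+8+15 = 26.
LPT (decreasing processing time): #118 #125 #104 #111.
#118: waits 0, runs 0→8
#125: waits 8, runs 8→15
#104: waits 15, runs 15→20
#111: waits 20, runs 20→23
Sum = 0+8+15+20 = 43.
FIFO (arrival order): #104 #111 #118 #125.
#104: waits 0, runs 0→5
#111: waits 5, runs 5→8
#118: waits 8, runs 8→16
#125: waits 16, runs 16→23
Sum = 0+5+8+16 = 29.
EDD 43, SPT 26, LPT 43, FIFO 29 → minimum 26.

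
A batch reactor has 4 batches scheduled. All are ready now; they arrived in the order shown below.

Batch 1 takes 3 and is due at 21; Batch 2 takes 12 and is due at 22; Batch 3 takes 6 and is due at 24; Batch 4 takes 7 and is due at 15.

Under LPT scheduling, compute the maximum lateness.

LPT (decreasing processing time): Batch 2 Batch 4 Batch 3 Batch 1.
Batch 2: 0→12, due 22, lateness -10
Batch 4: 12→19, due 15, lateness 4
Batch 3: 19→25, due 24, lateness 1
Batch 1: 25→28, due 21, lateness 7
Maximum = 7.

7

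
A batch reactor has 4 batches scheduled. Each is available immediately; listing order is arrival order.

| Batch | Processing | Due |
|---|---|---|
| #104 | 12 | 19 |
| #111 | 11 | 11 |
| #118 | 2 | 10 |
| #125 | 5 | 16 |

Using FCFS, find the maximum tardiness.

FIFO (arrival order): #104 #111 #118 #125.
#104: 0→12, due 19, tardiness 0
#111: 12→23, due 11, tardiness 12
#118: 23→25, due 10, tardiness 15
#125: 25→30, due 16, tardiness 14
Maximum = 15.

15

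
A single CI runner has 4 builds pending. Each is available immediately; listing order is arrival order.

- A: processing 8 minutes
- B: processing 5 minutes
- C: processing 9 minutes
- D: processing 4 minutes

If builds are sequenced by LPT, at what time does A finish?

LPT (decreasing processing time): C A B D.
C: 0→9
A: 9→17

17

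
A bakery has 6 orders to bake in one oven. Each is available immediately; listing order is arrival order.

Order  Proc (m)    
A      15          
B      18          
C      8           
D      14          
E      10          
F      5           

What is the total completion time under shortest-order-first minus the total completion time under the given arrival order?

SPT (increasing processing time): F C E D A B.
F: 0→5
C: 5→13
E: 13→23
D: 23→37
A: 37→52
B: 52→70
Sum = 5+13+23+37+52+70 = 200.
FIFO (arrival order): A B C D E F.
A: 0→15
B: 15→33
C: 33→41
D: 41→55
E: 55→65
F: 65→70
Sum = 15+33+41+55+65+70 = 279.
Difference = 200 − 279 = -79.

-79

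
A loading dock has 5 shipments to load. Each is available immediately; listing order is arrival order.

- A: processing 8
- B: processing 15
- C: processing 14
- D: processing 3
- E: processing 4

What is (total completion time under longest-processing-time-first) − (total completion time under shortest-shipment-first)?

LPT (decreasing processing time): B C A E D.
B: 0→15
C: 15→29
A: 29→37
E: 37→41
D: 41→44
Sum = 15+29+37+41+44 = 166.
SPT (increasing processing time): D E A C B.
D: 0→3
E: 3→7
A: 7→15
C: 15→29
B: 29→44
Sum = 3+7+15+29+44 = 98.
Difference = 166 − 98 = 68.

68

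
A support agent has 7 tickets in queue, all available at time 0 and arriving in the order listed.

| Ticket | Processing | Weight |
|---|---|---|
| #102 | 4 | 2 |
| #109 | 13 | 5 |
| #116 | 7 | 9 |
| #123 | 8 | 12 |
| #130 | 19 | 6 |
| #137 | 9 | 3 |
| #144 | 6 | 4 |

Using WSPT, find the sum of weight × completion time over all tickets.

WSPT (decreasing weight/processing-time ratio): #123 #116 #144 #102 #109 #137 #130.
#123: finishes 8, weight 12, w·C = 96
#116: finishes 15, weight 9, w·C = 135
#144: finishes 21, weight 4, w·C = 84
#102: finishes 25, weight 2, w·C = 50
#109: finishes 38, weight 5, w·C = 190
#137: finishes 47, weight 3, w·C = 141
#130: finishes 66, weight 6, w·C = 396
Sum = 96+135+84+50+190+141+396 = 1092.

1092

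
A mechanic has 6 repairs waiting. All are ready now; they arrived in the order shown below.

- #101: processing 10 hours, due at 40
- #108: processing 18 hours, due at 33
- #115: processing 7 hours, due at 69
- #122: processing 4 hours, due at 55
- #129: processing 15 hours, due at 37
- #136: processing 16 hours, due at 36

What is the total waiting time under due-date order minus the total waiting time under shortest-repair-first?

EDD (increasing due date): #108 #136 #129 #101 #122 #115.
#108: waits 0, runs 0→18
#136: waits 18, runs 18→34
#129: waits 34, runs 34→49
#101: waits 49, runs 49→59
#122: waits 59, runs 59→63
#115: waits 63, runs 63→70
Sum = 0+18+34+49+59+63 = 223.
SPT (increasing processing time): #122 #115 #101 #129 #136 #108.
#122: waits 0, runs 0→4
#115: waits 4, runs 4→11
#101: waits 11, runs 11→21
#129: waits 21, runs 21→36
#136: waits 36, runs 36→52
#108: waits 52, runs 52→70
Sum = 0+4+11+21+36+52 = 124.
Difference = 223 − 124 = 99.

99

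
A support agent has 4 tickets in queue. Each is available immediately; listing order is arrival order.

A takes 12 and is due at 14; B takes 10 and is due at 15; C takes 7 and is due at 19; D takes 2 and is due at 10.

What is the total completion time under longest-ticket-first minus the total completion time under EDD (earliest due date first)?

LPT (decreasing processing time): A B C D.
A: 0→12
B: 12→22
C: 22→29
D: 29→31
Sum = 12+22+29+31 = 94.
EDD (increasing due date): D A B C.
D: 0→2
A: 2→14
B: 14→24
C: 24→31
Sum = 2+14+24+31 = 71.
Difference = 94 − 71 = 23.

23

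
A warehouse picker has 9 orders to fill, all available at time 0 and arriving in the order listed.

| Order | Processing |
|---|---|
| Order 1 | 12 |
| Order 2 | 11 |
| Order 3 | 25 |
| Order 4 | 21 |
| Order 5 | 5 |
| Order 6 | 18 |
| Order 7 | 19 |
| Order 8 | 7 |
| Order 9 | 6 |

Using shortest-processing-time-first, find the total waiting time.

SPT (increasing processing time): Order 5 Order 9 Order 8 Order 2 Order 1 Order 6 Order 7 Order 4 Order 3.
Order 5: waits 0, runs 0→5
Order 9: waits 5, runs 5→11
Order 8: waits 11, runs 11→18
Order 2: waits 18, runs 18→29
Order 1: waits 29, runs 29→41
Order 6: waits 41, runs 41→59
Order 7: waits 59, runs 59→78
Order 4: waits 78, runs 78→99
Order 3: waits 99, runs 99→124
Sum = 0+5+11+18+29+41+59+78+99 = 340.

340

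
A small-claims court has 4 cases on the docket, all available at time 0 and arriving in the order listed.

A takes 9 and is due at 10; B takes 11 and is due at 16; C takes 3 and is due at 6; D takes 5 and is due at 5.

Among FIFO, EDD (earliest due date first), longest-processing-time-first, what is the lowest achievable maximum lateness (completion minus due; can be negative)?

12

FIFO (arrival order): A B C D.
A: 0→9, due 10, lateness -1
B: 9→20, due 16, lateness 4
C: 20→23, due 6, lateness 17
D: 23→28, due 5, lateness 23
Maximum = 23.
EDD (increasing due date): D C A B.
D: 0→5, due 5, lateness 0
C: 5→8, due 6, lateness 2
A: 8→17, due 10, lateness 7
B: 17→28, due 16, lateness 12
Maximum = 12.
LPT (decreasing processing time): B A D C.
B: 0→11, due 16, lateness -5
A: 11→20, due 10, lateness 10
D: 20→25, due 5, lateness 20
C: 25→28, due 6, lateness 22
Maximum = 22.
FIFO 23, EDD 12, LPT 22 → minimum 12.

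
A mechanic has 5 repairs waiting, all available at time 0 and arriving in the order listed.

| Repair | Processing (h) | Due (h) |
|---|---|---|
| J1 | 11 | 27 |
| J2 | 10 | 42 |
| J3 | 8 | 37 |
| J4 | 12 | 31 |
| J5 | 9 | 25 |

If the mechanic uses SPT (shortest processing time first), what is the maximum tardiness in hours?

SPT (increasing processing time): J3 J5 J2 J1 J4.
J3: 0→8, due 37, tardiness 0
J5: 8→17, due 25, tardiness 0
J2: 17→27, due 42, tardiness 0
J1: 27→38, due 27, tardiness 11
J4: 38→50, due 31, tardiness 19
Maximum = 19.

19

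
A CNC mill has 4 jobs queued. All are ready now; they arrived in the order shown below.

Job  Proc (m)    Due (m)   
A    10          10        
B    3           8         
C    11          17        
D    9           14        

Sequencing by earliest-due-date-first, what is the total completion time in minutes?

71

EDD (increasing due date): B A D C.
B: 0→3
A: 3→13
D: 13→22
C: 22→33
Sum = 3+13+22+33 = 71.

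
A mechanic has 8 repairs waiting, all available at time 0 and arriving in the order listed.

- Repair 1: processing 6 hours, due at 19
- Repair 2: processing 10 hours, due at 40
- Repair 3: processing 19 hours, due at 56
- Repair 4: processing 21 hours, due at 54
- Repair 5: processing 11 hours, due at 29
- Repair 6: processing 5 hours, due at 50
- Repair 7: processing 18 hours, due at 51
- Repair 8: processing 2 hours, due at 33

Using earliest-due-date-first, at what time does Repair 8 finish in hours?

19

EDD (increasing due date): Repair 1 Repair 5 Repair 8 Repair 2 Repair 6 Repair 7 Repair 4 Repair 3.
Repair 1: 0→6
Repair 5: 6→17
Repair 8: 17→19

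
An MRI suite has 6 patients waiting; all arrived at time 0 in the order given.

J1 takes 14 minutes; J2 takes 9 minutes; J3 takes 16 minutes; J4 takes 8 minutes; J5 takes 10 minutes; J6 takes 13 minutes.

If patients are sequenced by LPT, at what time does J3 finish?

16

LPT (decreasing processing time): J3 J1 J6 J5 J2 J4.
J3: 0→16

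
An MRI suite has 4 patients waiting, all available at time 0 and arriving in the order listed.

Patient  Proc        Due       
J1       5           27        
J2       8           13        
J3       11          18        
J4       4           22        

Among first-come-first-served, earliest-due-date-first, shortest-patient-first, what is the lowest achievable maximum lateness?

1

FIFO (arrival order): J1 J2 J3 J4.
J1: 0→5, due 27, lateness -22
J2: 5→13, due 13, lateness 0
J3: 13→24, due 18, lateness 6
J4: 24→28, due 22, lateness 6
Maximum = 6.
EDD (increasing due date): J2 J3 J4 J1.
J2: 0→8, due 13, lateness -5
J3: 8→19, due 18, lateness 1
J4: 19→23, due 22, lateness 1
J1: 23→28, due 27, lateness 1
Maximum = 1.
SPT (increasing processing time): J4 J1 J2 J3.
J4: 0→4, due 22, lateness -18
J1: 4→9, due 27, lateness -18
J2: 9→17, due 13, lateness 4
J3: 17→28, due 18, lateness 10
Maximum = 10.
FIFO 6, EDD 1, SPT 10 → minimum 1.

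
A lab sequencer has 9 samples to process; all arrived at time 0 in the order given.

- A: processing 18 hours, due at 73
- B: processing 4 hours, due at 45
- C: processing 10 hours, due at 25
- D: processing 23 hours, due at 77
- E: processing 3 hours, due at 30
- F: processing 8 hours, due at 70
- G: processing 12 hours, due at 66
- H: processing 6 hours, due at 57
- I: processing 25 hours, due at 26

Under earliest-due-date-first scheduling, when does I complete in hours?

EDD (increasing due date): C I E B H G F A D.
C: 0→10
I: 10→35

35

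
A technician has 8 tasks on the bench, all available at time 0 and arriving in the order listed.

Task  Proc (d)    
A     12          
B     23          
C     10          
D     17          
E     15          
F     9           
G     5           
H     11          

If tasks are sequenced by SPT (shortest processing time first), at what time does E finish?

SPT (increasing processing time): G F C H A E D B.
G: 0→5
F: 5→14
C: 14→24
H: 24→35
A: 35→47
E: 47→62

62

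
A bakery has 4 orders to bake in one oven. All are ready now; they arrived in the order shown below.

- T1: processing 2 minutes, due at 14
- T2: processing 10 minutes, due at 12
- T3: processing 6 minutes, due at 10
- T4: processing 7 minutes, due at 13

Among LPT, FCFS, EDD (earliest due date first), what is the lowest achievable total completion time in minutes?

LPT (decreasing processing time): T2 T4 T3 T1.
T2: 0→10
T4: 10→17
T3: 17→23
T1: 23→25
Sum = 10+17+23+25 = 75.
FIFO (arrival order): T1 T2 T3 T4.
T1: 0→2
T2: 2→12
T3: 12→18
T4: 18→25
Sum = 2+12+18+25 = 57.
EDD (increasing due date): T3 T2 T4 T1.
T3: 0→6
T2: 6→16
T4: 16→23
T1: 23→25
Sum = 6+16+23+25 = 70.
LPT 75, FIFO 57, EDD 70 → minimum 57.

57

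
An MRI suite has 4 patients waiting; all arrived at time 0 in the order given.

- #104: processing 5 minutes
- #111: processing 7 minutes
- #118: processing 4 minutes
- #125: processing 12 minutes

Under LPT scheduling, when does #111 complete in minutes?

LPT (decreasing processing time): #125 #111 #104 #118.
#125: 0→12
#111: 12→19

19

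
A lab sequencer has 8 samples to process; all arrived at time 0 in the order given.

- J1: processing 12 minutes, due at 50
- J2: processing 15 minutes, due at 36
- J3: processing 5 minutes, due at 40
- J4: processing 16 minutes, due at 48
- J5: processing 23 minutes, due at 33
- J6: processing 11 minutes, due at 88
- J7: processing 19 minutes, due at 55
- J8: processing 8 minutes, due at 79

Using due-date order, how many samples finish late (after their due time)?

7

EDD (increasing due date): J5 J2 J3 J4 J1 J7 J8 J6.
J5: 0→23, due 33, tardiness 0
J2: 23→38, due 36, tardiness 2
J3: 38→43, due 40, tardiness 3
J4: 43→59, due 48, tardiness 11
J1: 59→71, due 50, tardiness 21
J7: 71→90, due 55, tardiness 35
J8: 90→98, due 79, tardiness 19
J6: 98→109, due 88, tardiness 21
Late samples: 7.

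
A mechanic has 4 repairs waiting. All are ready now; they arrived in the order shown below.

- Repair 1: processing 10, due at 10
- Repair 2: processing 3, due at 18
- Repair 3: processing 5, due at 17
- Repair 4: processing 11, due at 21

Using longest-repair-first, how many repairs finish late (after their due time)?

LPT (decreasing processing time): Repair 4 Repair 1 Repair 3 Repair 2.
Repair 4: 0→11, due 21, tardiness 0
Repair 1: 11→21, due 10, tardiness 11
Repair 3: 21→26, due 17, tardiness 9
Repair 2: 26→29, due 18, tardiness 11
Late repairs: 3.

3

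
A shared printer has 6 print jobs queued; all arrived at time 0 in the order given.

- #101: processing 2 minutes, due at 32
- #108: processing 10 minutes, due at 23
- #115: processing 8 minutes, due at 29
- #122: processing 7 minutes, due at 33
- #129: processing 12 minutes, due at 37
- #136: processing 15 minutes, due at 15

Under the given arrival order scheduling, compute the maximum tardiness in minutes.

39

FIFO (arrival order): #101 #108 #115 #122 #129 #136.
#101: 0→2, due 32, tardiness 0
#108: 2→12, due 23, tardiness 0
#115: 12→20, due 29, tardiness 0
#122: 20→27, due 33, tardiness 0
#129: 27→39, due 37, tardiness 2
#136: 39→54, due 15, tardiness 39
Maximum = 39.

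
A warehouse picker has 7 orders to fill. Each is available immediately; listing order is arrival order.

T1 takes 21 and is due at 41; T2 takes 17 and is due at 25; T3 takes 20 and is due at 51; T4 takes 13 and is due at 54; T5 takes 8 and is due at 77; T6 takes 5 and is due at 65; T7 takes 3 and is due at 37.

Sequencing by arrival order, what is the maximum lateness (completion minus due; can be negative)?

FIFO (arrival order): T1 T2 T3 T4 T5 T6 T7.
T1: 0→21, due 41, lateness -20
T2: 21→38, due 25, lateness 13
T3: 38→58, due 51, lateness 7
T4: 58→71, due 54, lateness 17
T5: 71→79, due 77, lateness 2
T6: 79→84, due 65, lateness 19
T7: 84→87, due 37, lateness 50
Maximum = 50.

50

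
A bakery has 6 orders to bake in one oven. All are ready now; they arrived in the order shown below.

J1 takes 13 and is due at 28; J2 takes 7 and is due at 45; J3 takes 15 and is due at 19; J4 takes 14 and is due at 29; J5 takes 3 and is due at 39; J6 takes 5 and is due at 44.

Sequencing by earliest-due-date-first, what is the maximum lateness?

EDD (increasing due date): J3 J1 J4 J5 J6 J2.
J3: 0→15, due 19, lateness -4
J1: 15→28, due 28, lateness 0
J4: 28→42, due 29, lateness 13
J5: 42→45, due 39, lateness 6
J6: 45→50, due 44, lateness 6
J2: 50→57, due 45, lateness 12
Maximum = 13.

13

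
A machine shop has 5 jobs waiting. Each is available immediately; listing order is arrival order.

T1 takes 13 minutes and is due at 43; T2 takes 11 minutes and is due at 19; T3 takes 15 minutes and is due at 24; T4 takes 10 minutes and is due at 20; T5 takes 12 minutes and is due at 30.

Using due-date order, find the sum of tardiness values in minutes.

EDD (increasing due date): T2 T4 T3 T5 T1.
T2: 0→11, due 19, tardiness 0
T4: 11→21, due 20, tardiness 1
T3: 21→36, due 24, tardiness 12
T5: 36→48, due 30, tardiness 18
T1: 48→61, due 43, tardiness 18
Sum = 0+1+12+18+18 = 49.

49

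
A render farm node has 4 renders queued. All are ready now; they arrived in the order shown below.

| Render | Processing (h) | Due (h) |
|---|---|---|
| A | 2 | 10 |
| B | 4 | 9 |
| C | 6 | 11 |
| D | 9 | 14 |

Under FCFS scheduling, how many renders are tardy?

FIFO (arrival order): A B C D.
A: 0→2, due 10, tardiness 0
B: 2→6, due 9, tardiness 0
C: 6→12, due 11, tardiness 1
D: 12→21, due 14, tardiness 7
Late renders: 2.

2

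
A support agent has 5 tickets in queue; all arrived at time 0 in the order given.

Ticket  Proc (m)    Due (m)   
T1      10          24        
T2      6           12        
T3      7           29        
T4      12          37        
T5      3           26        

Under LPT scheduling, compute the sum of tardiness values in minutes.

LPT (decreasing processing time): T4 T1 T3 T2 T5.
T4: 0→12, due 37, tardiness 0
T1: 12→22, due 24, tardiness 0
T3: 22→29, due 29, tardiness 0
T2: 29→35, due 12, tardiness 23
T5: 35→38, due 26, tardiness 12
Sum = 0+0+0+23+12 = 35.

35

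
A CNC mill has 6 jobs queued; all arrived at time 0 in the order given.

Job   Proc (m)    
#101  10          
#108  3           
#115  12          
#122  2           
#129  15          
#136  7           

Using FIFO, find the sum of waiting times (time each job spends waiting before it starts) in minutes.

117

FIFO (arrival order): #101 #108 #115 #122 #129 #136.
#101: waits 0, runs 0→10
#108: waits 10, runs 10→13
#115: waits 13, runs 13→25
#122: waits 25, runs 25→27
#129: waits 27, runs 27→42
#136: waits 42, runs 42→49
Sum = 0+10+13+25+27+42 = 117.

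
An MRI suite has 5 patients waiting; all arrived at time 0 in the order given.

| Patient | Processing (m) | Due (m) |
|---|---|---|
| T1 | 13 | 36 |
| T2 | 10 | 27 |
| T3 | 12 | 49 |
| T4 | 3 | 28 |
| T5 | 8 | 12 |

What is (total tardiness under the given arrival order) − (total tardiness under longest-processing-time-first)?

FIFO (arrival order): T1 T2 T3 T4 T5.
T1: 0→13, due 36, tardiness 0
T2: 13→23, due 27, tardiness 0
T3: 23→35, due 49, tardiness 0
T4: 35→38, due 28, tardiness 10
T5: 38→46, due 12, tardiness 34
Sum = 0+0+0+10+34 = 44.
LPT (decreasing processing time): T1 T3 T2 T5 T4.
T1: 0→13, due 36, tardiness 0
T3: 13→25, due 49, tardiness 0
T2: 25→35, due 27, tardiness 8
T5: 35→43, due 12, tardiness 31
T4: 43→46, due 28, tardiness 18
Sum = 0+0+8+31+18 = 57.
Difference = 44 − 57 = -13.

-13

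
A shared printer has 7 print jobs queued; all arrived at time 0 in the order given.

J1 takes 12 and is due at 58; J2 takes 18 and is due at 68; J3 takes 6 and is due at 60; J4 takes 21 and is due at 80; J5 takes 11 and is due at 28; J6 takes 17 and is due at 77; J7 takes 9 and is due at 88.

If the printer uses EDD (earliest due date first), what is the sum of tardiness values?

11

EDD (increasing due date): J5 J1 J3 J2 J6 J4 J7.
J5: 0→11, due 28, tardiness 0
J1: 11→23, due 58, tardiness 0
J3: 23→29, due 60, tardiness 0
J2: 29→47, due 68, tardiness 0
J6: 47→64, due 77, tardiness 0
J4: 64→85, due 80, tardiness 5
J7: 85→94, due 88, tardiness 6
Sum = 0+0+0+0+0+5+6 = 11.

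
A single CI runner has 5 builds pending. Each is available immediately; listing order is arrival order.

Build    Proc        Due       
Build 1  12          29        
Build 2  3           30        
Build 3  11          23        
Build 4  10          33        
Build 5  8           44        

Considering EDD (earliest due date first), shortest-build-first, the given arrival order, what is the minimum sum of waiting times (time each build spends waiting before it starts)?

EDD (increasing due date): Build 3 Build 1 Build 2 Build 4 Build 5.
Build 3: waits 0, runs 0→11
Build 1: waits 11, runs 11→23
Build 2: waits 23, runs 23→26
Build 4: waits 26, runs 26→36
Build 5: waits 36, runs 36→44
Sum = 0+11+23+26+36 = 96.
SPT (increasing processing time): Build 2 Build 5 Build 4 Build 3 Build 1.
Build 2: waits 0, runs 0→3
Build 5: waits 3, runs 3→11
Build 4: waits 11, runs 11→21
Build 3: waits 21, runs 21→32
Build 1: waits 32, runs 32→44
Sum = 0+3+11+21+32 = 67.
FIFO (arrival order): Build 1 Build 2 Build 3 Build 4 Build 5.
Build 1: waits 0, runs 0→12
Build 2: waits 12, runs 12→15
Build 3: waits 15, runs 15→26
Build 4: waits 26, runs 26→36
Build 5: waits 36, runs 36→44
Sum = 0+12+15+26+36 = 89.
EDD 96, SPT 67, FIFO 89 → minimum 67.

67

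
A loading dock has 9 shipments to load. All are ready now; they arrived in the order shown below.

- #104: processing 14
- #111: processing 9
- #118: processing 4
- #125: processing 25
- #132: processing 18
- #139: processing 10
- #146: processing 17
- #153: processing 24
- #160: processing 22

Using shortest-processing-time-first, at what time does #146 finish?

SPT (increasing processing time): #118 #111 #139 #104 #146 #132 #160 #153 #125.
#118: 0→4
#111: 4→13
#139: 13→23
#104: 23→37
#146: 37→54

54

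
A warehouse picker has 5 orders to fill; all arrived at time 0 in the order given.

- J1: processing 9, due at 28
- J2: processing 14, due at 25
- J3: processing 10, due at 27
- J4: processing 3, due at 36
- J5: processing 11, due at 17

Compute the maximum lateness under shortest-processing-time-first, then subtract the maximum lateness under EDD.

6

SPT (increasing processing time): J4 J1 J3 J5 J2.
J4: 0→3, due 36, lateness -33
J1: 3→12, due 28, lateness -16
J3: 12→22, due 27, lateness -5
J5: 22→33, due 17, lateness 16
J2: 33→47, due 25, lateness 22
Maximum = 22.
EDD (increasing due date): J5 J2 J3 J1 J4.
J5: 0→11, due 17, lateness -6
J2: 11→25, due 25, lateness 0
J3: 25→35, due 27, lateness 8
J1: 35→44, due 28, lateness 16
J4: 44→47, due 36, lateness 11
Maximum = 16.
Difference = 22 − 16 = 6.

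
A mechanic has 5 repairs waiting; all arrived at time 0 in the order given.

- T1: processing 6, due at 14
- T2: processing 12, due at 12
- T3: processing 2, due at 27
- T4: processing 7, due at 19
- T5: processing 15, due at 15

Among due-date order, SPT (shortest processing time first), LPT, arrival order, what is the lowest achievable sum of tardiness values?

EDD (increasing due date): T2 T1 T5 T4 T3.
T2: 0→12, due 12, tardiness 0
T1: 12→18, due 14, tardiness 4
T5: 18→33, due 15, tardiness 18
T4: 33→40, due 19, tardiness 21
T3: 40→42, due 27, tardiness 15
Sum = 0+4+18+21+15 = 58.
SPT (increasing processing time): T3 T1 T4 T2 T5.
T3: 0→2, due 27, tardiness 0
T1: 2→8, due 14, tardiness 0
T4: 8→15, due 19, tardiness 0
T2: 15→27, due 12, tardiness 15
T5: 27→42, due 15, tardiness 27
Sum = 0+0+0+15+27 = 42.
LPT (decreasing processing time): T5 T2 T4 T1 T3.
T5: 0→15, due 15, tardiness 0
T2: 15→27, due 12, tardiness 15
T4: 27→34, due 19, tardiness 15
T1: 34→40, due 14, tardiness 26
T3: 40→42, due 27, tardiness 15
Sum = 0+15+15+26+15 = 71.
FIFO (arrival order): T1 T2 T3 T4 T5.
T1: 0→6, due 14, tardiness 0
T2: 6→18, due 12, tardiness 6
T3: 18→20, due 27, tardiness 0
T4: 20→27, due 19, tardiness 8
T5: 27→42, due 15, tardiness 27
Sum = 0+6+0+8+27 = 41.
EDD 58, SPT 42, LPT 71, FIFO 41 → minimum 41.

41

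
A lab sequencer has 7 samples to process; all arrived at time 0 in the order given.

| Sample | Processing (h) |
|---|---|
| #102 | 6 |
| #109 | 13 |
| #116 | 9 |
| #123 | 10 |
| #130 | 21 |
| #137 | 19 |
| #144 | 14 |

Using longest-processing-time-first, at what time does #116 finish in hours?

LPT (decreasing processing time): #130 #137 #144 #109 #123 #116 #102.
#130: 0→21
#137: 21→40
#144: 40→54
#109: 54→67
#123: 67→77
#116: 77→86

86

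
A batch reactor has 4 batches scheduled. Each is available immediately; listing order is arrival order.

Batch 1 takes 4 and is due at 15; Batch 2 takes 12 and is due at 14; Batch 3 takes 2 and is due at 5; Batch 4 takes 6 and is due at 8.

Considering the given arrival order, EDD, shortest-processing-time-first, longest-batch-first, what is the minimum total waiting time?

FIFO (arrival order): Batch 1 Batch 2 Batch 3 Batch 4.
Batch 1: waits 0, runs 0→4
Batch 2: waits 4, runs 4→16
Batch 3: waits 16, runs 16→18
Batch 4: waits 18, runs 18→24
Sum = 0+4+16+18 = 38.
EDD (increasing due date): Batch 3 Batch 4 Batch 2 Batch 1.
Batch 3: waits 0, runs 0→2
Batch 4: waits 2, runs 2→8
Batch 2: waits 8, runs 8→20
Batch 1: waits 20, runs 20→24
Sum = 0+2+8+20 = 30.
SPT (increasing processing time): Batch 3 Batch 1 Batch 4 Batch 2.
Batch 3: waits 0, runs 0→2
Batch 1: waits 2, runs 2→6
Batch 4: waits 6, runs 6→12
Batch 2: waits 12, runs 12→24
Sum = 0+2+6+12 = 20.
LPT (decreasing processing time): Batch 2 Batch 4 Batch 1 Batch 3.
Batch 2: waits 0, runs 0→12
Batch 4: waits 12, runs 12→18
Batch 1: waits 18, runs 18→22
Batch 3: waits 22, runs 22→24
Sum = 0+12+18+22 = 52.
FIFO 38, EDD 30, SPT 20, LPT 52 → minimum 20.

20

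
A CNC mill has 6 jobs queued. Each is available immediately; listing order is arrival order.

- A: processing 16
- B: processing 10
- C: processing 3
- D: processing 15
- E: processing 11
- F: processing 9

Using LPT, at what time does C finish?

LPT (decreasing processing time): A D E B F C.
A: 0→16
D: 16→31
E: 31→42
B: 42→52
F: 52→61
C: 61→64

64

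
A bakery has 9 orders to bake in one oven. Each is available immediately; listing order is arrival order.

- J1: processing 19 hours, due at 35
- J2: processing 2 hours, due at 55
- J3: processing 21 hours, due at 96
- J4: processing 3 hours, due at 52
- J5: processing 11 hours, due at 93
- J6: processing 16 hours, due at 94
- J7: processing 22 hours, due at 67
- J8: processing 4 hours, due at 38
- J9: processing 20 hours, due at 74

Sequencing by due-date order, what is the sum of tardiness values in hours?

EDD (increasing due date): J1 J8 J4 J2 J7 J9 J5 J6 J3.
J1: 0→19, due 35, tardiness 0
J8: 19→23, due 38, tardiness 0
J4: 23→26, due 52, tardiness 0
J2: 26→28, due 55, tardiness 0
J7: 28→50, due 67, tardiness 0
J9: 50→70, due 74, tardiness 0
J5: 70→81, due 93, tardiness 0
J6: 81→97, due 94, tardiness 3
J3: 97→118, due 96, tardiness 22
Sum = 0+0+0+0+0+0+0+3+22 = 25.

25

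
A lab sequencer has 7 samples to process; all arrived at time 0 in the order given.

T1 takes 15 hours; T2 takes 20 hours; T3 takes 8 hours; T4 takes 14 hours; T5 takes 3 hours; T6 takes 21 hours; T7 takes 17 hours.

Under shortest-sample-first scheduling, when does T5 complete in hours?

3

SPT (increasing processing time): T5 T3 T4 T1 T7 T2 T6.
T5: 0→3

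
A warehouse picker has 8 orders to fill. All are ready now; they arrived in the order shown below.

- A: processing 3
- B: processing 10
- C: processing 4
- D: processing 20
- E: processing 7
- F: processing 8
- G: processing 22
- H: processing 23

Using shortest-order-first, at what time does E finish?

14

SPT (increasing processing time): A C E F B D G H.
A: 0→3
C: 3→7
E: 7→14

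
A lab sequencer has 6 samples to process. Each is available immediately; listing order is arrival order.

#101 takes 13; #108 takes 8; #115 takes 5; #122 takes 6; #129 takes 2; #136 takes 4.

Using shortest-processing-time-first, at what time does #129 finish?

2

SPT (increasing processing time): #129 #136 #115 #122 #108 #101.
#129: 0→2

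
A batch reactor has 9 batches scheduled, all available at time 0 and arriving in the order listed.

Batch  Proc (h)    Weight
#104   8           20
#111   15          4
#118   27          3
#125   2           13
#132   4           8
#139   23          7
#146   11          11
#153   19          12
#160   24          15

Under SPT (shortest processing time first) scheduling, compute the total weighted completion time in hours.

SPT (increasing processing time): #125 #132 #104 #146 #111 #153 #139 #160 #118.
#125: finishes 2, weight 13, w·C = 26
#132: finishes 6, weight 8, w·C = 48
#104: finishes 14, weight 20, w·C = 280
#146: finishes 25, weight 11, w·C = 275
#111: finishes 40, weight 4, w·C = 160
#153: finishes 59, weight 12, w·C = 708
#139: finishes 82, weight 7, w·C = 574
#160: finishes 106, weight 15, w·C = 1590
#118: finishes 133, weight 3, w·C = 399
Sum = 26+48+280+275+160+708+574+1590+399 = 4060.

4060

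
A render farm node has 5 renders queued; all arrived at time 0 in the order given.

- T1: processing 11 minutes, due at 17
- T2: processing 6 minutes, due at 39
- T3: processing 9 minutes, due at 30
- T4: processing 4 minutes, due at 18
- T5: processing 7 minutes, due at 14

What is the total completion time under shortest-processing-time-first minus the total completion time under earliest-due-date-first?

-21

SPT (increasing processing time): T4 T2 T5 T3 T1.
T4: 0→4
T2: 4→10
T5: 10→17
T3: 17→26
T1: 26→37
Sum = 4+10+17+26+37 = 94.
EDD (increasing due date): T5 T1 T4 T3 T2.
T5: 0→7
T1: 7→18
T4: 18→22
T3: 22→31
T2: 31→37
Sum = 7+18+22+31+37 = 115.
Difference = 94 − 115 = -21.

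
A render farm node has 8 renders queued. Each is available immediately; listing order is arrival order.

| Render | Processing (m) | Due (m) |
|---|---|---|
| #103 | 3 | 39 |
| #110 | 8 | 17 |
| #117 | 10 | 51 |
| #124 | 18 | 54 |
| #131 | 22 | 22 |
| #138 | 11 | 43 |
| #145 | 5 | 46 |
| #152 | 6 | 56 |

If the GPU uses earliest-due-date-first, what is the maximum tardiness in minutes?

27

EDD (increasing due date): #110 #131 #103 #138 #145 #117 #124 #152.
#110: 0→8, due 17, tardiness 0
#131: 8→30, due 22, tardiness 8
#103: 30→33, due 39, tardiness 0
#138: 33→44, due 43, tardiness 1
#145: 44→49, due 46, tardiness 3
#117: 49→59, due 51, tardiness 8
#124: 59→77, due 54, tardiness 23
#152: 77→83, due 56, tardiness 27
Maximum = 27.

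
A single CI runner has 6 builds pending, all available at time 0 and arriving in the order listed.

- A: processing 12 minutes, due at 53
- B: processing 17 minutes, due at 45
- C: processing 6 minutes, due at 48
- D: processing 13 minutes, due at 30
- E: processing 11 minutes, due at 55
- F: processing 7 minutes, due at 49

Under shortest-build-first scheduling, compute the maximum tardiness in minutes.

SPT (increasing processing time): C F E A D B.
C: 0→6, due 48, tardiness 0
F: 6→13, due 49, tardiness 0
E: 13→24, due 55, tardiness 0
A: 24→36, due 53, tardiness 0
D: 36→49, due 30, tardiness 19
B: 49→66, due 45, tardiness 21
Maximum = 21.

21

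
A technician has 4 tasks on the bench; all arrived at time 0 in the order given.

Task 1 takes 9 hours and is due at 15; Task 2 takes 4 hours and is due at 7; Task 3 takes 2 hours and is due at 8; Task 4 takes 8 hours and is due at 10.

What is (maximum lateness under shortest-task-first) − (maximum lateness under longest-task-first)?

-7

SPT (increasing processing time): Task 3 Task 2 Task 4 Task 1.
Task 3: 0→2, due 8, lateness -6
Task 2: 2→6, due 7, lateness -1
Task 4: 6→14, due 10, lateness 4
Task 1: 14→23, due 15, lateness 8
Maximum = 8.
LPT (decreasing processing time): Task 1 Task 4 Task 2 Task 3.
Task 1: 0→9, due 15, lateness -6
Task 4: 9→17, due 10, lateness 7
Task 2: 17→21, due 7, lateness 14
Task 3: 21→23, due 8, lateness 15
Maximum = 15.
Difference = 8 − 15 = -7.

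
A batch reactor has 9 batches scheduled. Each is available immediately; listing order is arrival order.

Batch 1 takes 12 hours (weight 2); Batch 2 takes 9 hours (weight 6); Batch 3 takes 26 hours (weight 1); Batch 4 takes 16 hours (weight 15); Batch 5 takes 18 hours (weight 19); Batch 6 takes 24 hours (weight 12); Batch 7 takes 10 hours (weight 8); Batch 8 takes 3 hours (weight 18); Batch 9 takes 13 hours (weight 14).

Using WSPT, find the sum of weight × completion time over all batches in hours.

4025

WSPT (decreasing weight/processing-time ratio): Batch 8 Batch 9 Batch 5 Batch 4 Batch 7 Batch 2 Batch 6 Batch 1 Batch 3.
Batch 8: finishes 3, weight 18, w·C = 54
Batch 9: finishes 16, weight 14, w·C = 224
Batch 5: finishes 34, weight 19, w·C = 646
Batch 4: finishes 50, weight 15, w·C = 750
Batch 7: finishes 60, weight 8, w·C = 480
Batch 2: finishes 69, weight 6, w·C = 414
Batch 6: finishes 93, weight 12, w·C = 1116
Batch 1: finishes 105, weight 2, w·C = 210
Batch 3: finishes 131, weight 1, w·C = 131
Sum = 54+224+646+750+480+414+1116+210+131 = 4025.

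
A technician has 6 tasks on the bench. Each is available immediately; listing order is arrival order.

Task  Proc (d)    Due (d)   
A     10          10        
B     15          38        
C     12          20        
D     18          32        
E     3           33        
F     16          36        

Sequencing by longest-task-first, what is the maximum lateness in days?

LPT (decreasing processing time): D F B C A E.
D: 0→18, due 32, lateness -14
F: 18→34, due 36, lateness -2
B: 34→49, due 38, lateness 11
C: 49→61, due 20, lateness 41
A: 61→71, due 10, lateness 61
E: 71→74, due 33, lateness 41
Maximum = 61.

61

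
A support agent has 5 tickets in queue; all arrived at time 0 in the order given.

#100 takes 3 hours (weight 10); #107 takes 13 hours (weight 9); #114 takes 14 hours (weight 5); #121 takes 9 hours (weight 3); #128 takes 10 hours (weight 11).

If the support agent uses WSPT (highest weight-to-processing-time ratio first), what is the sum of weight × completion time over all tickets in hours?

WSPT (decreasing weight/processing-time ratio): #100 #128 #107 #114 #121.
#100: finishes 3, weight 10, w·C = 30
#128: finishes 13, weight 11, w·C = 143
#107: finishes 26, weight 9, w·C = 234
#114: finishes 40, weight 5, w·C = 200
#121: finishes 49, weight 3, w·C = 147
Sum = 30+143+234+200+147 = 754.

754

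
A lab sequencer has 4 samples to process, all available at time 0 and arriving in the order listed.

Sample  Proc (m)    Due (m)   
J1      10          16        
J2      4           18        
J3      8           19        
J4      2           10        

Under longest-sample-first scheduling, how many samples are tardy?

2

LPT (decreasing processing time): J1 J3 J2 J4.
J1: 0→10, due 16, tardiness 0
J3: 10→18, due 19, tardiness 0
J2: 18→22, due 18, tardiness 4
J4: 22→24, due 10, tardiness 14
Late samples: 2.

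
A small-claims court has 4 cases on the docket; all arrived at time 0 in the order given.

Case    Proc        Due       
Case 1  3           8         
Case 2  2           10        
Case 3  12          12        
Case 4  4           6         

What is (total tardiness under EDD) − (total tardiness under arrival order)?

-11

EDD (increasing due date): Case 4 Case 1 Case 2 Case 3.
Case 4: 0→4, due 6, tardiness 0
Case 1: 4→7, due 8, tardiness 0
Case 2: 7→9, due 10, tardiness 0
Case 3: 9→21, due 12, tardiness 9
Sum = 0+0+0+9 = 9.
FIFO (arrival order): Case 1 Case 2 Case 3 Case 4.
Case 1: 0→3, due 8, tardiness 0
Case 2: 3→5, due 10, tardiness 0
Case 3: 5→17, due 12, tardiness 5
Case 4: 17→21, due 6, tardiness 15
Sum = 0+0+5+15 = 20.
Difference = 9 − 20 = -11.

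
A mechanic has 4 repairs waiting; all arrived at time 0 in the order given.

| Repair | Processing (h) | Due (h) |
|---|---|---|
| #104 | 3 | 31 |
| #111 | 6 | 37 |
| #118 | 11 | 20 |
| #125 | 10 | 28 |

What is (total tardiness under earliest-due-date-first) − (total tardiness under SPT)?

-10

EDD (increasing due date): #118 #125 #104 #111.
#118: 0→11, due 20, tardiness 0
#125: 11→21, due 28, tardiness 0
#104: 21→24, due 31, tardiness 0
#111: 24→30, due 37, tardiness 0
Sum = 0+0+0+0 = 0.
SPT (increasing processing time): #104 #111 #125 #118.
#104: 0→3, due 31, tardiness 0
#111: 3→9, due 37, tardiness 0
#125: 9→19, due 28, tardiness 0
#118: 19→30, due 20, tardiness 10
Sum = 0+0+0+10 = 10.
Difference = 0 − 10 = -10.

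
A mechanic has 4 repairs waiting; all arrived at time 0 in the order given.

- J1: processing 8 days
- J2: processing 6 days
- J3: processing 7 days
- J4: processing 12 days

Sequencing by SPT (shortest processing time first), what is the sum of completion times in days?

SPT (increasing processing time): J2 J3 J1 J4.
J2: 0→6
J3: 6→13
J1: 13→21
J4: 21→33
Sum = 6+13+21+33 = 73.

73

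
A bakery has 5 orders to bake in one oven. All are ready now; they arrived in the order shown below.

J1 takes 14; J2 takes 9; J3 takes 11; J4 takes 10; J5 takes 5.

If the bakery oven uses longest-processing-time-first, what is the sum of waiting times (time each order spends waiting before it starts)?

LPT (decreasing processing time): J1 J3 J4 J2 J5.
J1: waits 0, runs 0→14
J3: waits 14, runs 14→25
J4: waits 25, runs 25→35
J2: waits 35, runs 35→44
J5: waits 44, runs 44→49
Sum = 0+14+25+35+44 = 118.

118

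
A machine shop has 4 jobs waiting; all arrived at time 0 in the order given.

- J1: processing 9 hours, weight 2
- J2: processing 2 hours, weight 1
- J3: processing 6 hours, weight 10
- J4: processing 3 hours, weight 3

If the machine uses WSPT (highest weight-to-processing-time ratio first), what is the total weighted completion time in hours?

WSPT (decreasing weight/processing-time ratio): J3 J4 J2 J1.
J3: finishes 6, weight 10, w·C = 60
J4: finishes 9, weight 3, w·C = 27
J2: finishes 11, weight 1, w·C = 11
J1: finishes 20, weight 2, w·C = 40
Sum = 60+27+11+40 = 138.

138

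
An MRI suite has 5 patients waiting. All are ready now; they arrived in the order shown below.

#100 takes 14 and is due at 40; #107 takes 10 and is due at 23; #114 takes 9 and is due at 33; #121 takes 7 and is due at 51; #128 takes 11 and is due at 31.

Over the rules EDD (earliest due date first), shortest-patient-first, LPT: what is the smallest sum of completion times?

137

EDD (increasing due date): #107 #128 #114 #100 #121.
#107: 0→10
#128: 10→21
#114: 21→30
#100: 30→44
#121: 44→51
Sum = 10+21+30+44+51 = 156.
SPT (increasing processing time): #121 #114 #107 #128 #100.
#121: 0→7
#114: 7→16
#107: 16→26
#128: 26→37
#100: 37→51
Sum = 7+16+26+37+51 = 137.
LPT (decreasing processing time): #100 #128 #107 #114 #121.
#100: 0→14
#128: 14→25
#107: 25→35
#114: 35→44
#121: 44→51
Sum = 14+25+35+44+51 = 169.
EDD 156, SPT 137, LPT 169 → minimum 137.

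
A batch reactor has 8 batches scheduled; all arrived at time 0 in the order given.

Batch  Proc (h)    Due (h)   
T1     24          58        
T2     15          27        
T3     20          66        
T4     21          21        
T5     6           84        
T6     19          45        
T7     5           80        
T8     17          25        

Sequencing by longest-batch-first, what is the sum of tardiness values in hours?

313

LPT (decreasing processing time): T1 T4 T3 T6 T8 T2 T5 T7.
T1: 0→24, due 58, tardiness 0
T4: 24→45, due 21, tardiness 24
T3: 45→65, due 66, tardiness 0
T6: 65→84, due 45, tardiness 39
T8: 84→101, due 25, tardiness 76
T2: 101→116, due 27, tardiness 89
T5: 116→122, due 84, tardiness 38
T7: 122→127, due 80, tardiness 47
Sum = 0+24+0+39+76+89+38+47 = 313.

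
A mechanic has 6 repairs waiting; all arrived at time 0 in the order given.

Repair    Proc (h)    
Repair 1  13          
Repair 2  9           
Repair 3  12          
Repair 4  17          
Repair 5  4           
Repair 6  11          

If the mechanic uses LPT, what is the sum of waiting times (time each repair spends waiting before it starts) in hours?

204

LPT (decreasing processing time): Repair 4 Repair 1 Repair 3 Repair 6 Repair 2 Repair 5.
Repair 4: waits 0, runs 0→17
Repair 1: waits 17, runs 17→30
Repair 3: waits 30, runs 30→42
Repair 6: waits 42, runs 42→53
Repair 2: waits 53, runs 53→62
Repair 5: waits 62, runs 62→66
Sum = 0+17+30+42+53+62 = 204.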